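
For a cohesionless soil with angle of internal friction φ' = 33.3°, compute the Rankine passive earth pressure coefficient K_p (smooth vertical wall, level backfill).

3.43

K_p = (1 + sin φ)/(1 − sin φ) = tan²(45° + 33.3°/2) = 3.435.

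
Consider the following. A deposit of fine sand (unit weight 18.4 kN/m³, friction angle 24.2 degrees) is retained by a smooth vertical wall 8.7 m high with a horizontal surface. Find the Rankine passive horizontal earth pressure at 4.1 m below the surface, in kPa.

K_p = (1 + sin φ)/(1 − sin φ) = 2.389.
σ_h = K_p γ z = 2.389 × 18.4 × 4.1 = 180.3 kPa.

180 kPa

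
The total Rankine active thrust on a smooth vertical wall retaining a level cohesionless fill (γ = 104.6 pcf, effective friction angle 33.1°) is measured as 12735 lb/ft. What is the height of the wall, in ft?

K_a = 0.2936. P_a = ½ K_a γ H² ⇒ H = √(2P_a/(K_a γ)).
H = √(2×12735/(0.2936×104.6)) = 28.80 ft.

28.8 ft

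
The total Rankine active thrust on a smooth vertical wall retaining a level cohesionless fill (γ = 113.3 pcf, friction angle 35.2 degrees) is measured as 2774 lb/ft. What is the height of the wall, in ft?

K_a = 0.2687. P_a = ½ K_a γ H² ⇒ H = √(2P_a/(K_a γ)).
H = √(2×2774/(0.2687×113.3)) = 13.50 ft.

13.5 ft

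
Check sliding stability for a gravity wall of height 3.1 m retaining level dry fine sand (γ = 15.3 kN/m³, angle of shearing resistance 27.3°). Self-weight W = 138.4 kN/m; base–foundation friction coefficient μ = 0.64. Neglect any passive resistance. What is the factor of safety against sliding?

3.25

K_a = tan²(45° − 27.3°/2) = 0.3711.
P_a = ½K_aγH² = 0.5×0.3711×15.3×3.1² = 27.28 kN/m, acting at H/3 = 1.033 m above the base.
FS_sliding = μW / P_a = 0.64×138.4 / 27.28 = 3.246.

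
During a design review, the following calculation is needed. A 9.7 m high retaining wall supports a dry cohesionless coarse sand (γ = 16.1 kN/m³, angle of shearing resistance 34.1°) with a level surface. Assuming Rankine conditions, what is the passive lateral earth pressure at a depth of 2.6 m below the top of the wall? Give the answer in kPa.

K_p = (1 + sin φ)/(1 − sin φ) = 3.552.
σ_h = K_p γ z = 3.552 × 16.1 × 2.6 = 148.7 kPa.

149 kPa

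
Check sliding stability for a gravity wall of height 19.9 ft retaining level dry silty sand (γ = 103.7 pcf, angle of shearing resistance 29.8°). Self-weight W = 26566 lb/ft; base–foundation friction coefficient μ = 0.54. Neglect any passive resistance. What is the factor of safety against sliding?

K_a = tan²(45° − 29.8°/2) = 0.3360.
P_a = ½K_aγH² = 0.5×0.3360×103.7×19.9² = 6900 lb/ft, acting at H/3 = 6.633 ft above the base.
FS_sliding = μW / P_a = 0.54×26566 / 6900 = 2.079.

2.08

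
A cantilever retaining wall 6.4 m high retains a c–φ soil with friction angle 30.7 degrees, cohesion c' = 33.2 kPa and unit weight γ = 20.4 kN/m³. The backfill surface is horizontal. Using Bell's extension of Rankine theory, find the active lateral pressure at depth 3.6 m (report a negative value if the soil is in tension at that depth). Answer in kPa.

K_a = (1 − sin φ)/(1 + sin φ) = 0.3240.
σ_a = K_a γ z − 2c√K_a = 0.3240×20.4×3.6 − 2×33.2×0.5692 = -14.00 kPa.

-14.0 kPa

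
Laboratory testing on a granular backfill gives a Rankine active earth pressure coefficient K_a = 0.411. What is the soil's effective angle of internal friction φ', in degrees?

K_a = tan²(45° − φ/2) ⇒ 45° − φ/2 = arctan(√0.411) = 32.66°.
φ = 2(45° − 32.66°) = 24.67°.

24.7°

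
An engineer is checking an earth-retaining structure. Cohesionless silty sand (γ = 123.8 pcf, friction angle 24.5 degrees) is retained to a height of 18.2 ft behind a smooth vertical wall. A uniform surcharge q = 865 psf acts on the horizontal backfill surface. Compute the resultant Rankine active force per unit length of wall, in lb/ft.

15000 lb/ft

K_a = tan²(45° − φ/2) = 0.4137.
Soil triangle: ½ K_a γ H² = 0.5×0.4137×123.8×18.2² = 8483 lb/ft.
Surcharge rectangle: K_a q H = 0.4137×865×18.2 = 6513 lb/ft.
Total = 8483 + 6513 = 15000 lb/ft.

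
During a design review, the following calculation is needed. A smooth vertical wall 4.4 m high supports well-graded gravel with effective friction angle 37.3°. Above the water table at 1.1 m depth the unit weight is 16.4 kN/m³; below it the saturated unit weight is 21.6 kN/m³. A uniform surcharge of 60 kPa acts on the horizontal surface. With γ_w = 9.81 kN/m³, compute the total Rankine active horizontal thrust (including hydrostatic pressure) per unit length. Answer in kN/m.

151 kN/m

K_a = tan²(45° − φ/2) = 0.2453.
γ' = 21.6 − 9.81 = 11.79 kN/m³. h₂ = H − d_w = 3.3 m.
σ'_h: at surface K_a·q = 14.72; at WT K_a(q+γd_w) = 19.15; at base K_a(q+γd_w+γ'h₂) = 28.69 kPa.
P₁ = ½(14.72+19.15)×1.1 = 18.63; P₂ = ½(19.15+28.69)×3.3 = 78.93; P_w = ½γ_w h₂² = 53.42.
Total = 18.63+78.93+53.42 = 151.0 kN/m.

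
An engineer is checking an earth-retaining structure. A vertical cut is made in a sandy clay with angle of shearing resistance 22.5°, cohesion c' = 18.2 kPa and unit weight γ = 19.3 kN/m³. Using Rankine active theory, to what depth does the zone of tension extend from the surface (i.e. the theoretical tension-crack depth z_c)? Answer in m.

2.82 m

K_a = tan²(45° − 22.5°/2) = 0.4465; √K_a = 0.6682.
The active pressure is zero where K_a γ z = 2c√K_a, so z_c = 2c/(γ√K_a) = 2×18.2/(19.3×0.6682) = 2.823 m.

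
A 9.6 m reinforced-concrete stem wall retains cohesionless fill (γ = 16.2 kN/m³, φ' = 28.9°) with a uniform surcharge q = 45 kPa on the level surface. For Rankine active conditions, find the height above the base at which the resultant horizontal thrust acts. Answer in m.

3.79 m

K_a = 0.3484.
Triangular part P₁ = ½K_aγH² = 260.1 at H/3 = 3.200 m; rectangular part P₂ = K_a q H = 150.5 at H/2 = 4.800 m.
ȳ = (P₁·3.200 + P₂·4.800)/(P₁+P₂) = 3.787 m.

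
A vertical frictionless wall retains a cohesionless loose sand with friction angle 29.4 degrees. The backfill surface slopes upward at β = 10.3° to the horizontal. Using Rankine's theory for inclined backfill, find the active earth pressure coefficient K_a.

K_a = cos β · (cos β − √(cos²β − cos²φ)) / (cos β + √(cos²β − cos²φ)).
cos β = 0.9839, cos φ = 0.8712, √(cos²β − cos²φ) = 0.4572.
K_a = 0.9839 × (0.9839 − 0.4572)/(0.9839 + 0.4572) = 0.3596.

0.360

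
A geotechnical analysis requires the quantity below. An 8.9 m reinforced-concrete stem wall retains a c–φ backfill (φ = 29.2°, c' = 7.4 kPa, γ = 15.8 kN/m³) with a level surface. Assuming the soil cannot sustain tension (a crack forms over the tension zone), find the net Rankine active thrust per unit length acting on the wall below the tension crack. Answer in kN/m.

K_a = 0.3442; √K_a = 0.5867.
Tension-crack depth z_c = 2c/(γ√K_a) = 2×7.4/(15.8×0.5867) = 1.597 m.
σ_a at base = K_a γ H − 2c√K_a = 0.3442×15.8×8.9 − 2×7.4×0.5867 = 39.72 kPa.
P_a = ½ × 39.72 × (H − z_c) = 0.5×39.72×7.303 = 145.0 kN/m.

145 kN/m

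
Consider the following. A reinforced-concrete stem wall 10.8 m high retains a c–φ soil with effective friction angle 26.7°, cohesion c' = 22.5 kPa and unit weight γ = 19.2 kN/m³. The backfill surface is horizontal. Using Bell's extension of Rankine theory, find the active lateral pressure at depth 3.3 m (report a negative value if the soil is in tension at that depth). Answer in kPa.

K_a = (1 − sin φ)/(1 + sin φ) = 0.3800.
σ_a = K_a γ z − 2c√K_a = 0.3800×19.2×3.3 − 2×22.5×0.6164 = -3.664 kPa.

-3.66 kPa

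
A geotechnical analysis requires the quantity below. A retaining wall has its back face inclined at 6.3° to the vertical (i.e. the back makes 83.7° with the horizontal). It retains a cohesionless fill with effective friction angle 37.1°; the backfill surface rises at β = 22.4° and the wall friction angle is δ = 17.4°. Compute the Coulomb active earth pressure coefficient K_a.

K_a = sin²(α+φ) / [sin²α · sin(α−δ) · (1 + √{sin(φ+δ)sin(φ−β) / (sin(α−δ)sin(α+β))})²].
With α = 83.7°, φ = 37.1°, δ = 17.4°, β = 22.4°: K_a = 0.3700.

0.370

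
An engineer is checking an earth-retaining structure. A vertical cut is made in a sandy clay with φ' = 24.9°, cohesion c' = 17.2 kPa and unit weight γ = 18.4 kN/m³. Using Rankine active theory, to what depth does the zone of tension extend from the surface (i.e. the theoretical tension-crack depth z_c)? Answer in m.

K_a = tan²(45° − 24.9°/2) = 0.4074; √K_a = 0.6383.
The active pressure is zero where K_a γ z = 2c√K_a, so z_c = 2c/(γ√K_a) = 2×17.2/(18.4×0.6383) = 2.929 m.

2.93 m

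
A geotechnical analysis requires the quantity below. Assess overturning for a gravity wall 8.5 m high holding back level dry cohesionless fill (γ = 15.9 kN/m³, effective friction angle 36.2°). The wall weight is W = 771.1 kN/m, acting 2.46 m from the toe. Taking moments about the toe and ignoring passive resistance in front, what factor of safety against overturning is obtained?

K_a = tan²(45° − 36.2°/2) = 0.2574.
P_a = ½K_aγH² = 0.5×0.2574×15.9×8.5² = 147.8 kN/m, acting at H/3 = 2.833 m above the base.
Overturning moment M_o = P_a × H/3 = 147.8 × 2.833 = 418.9.
Resisting moment M_r = W × 2.46 = 771.1 × 2.46 = 1897.
FS_overturning = M_r/M_o = 1897/418.9 = 4.529.

4.53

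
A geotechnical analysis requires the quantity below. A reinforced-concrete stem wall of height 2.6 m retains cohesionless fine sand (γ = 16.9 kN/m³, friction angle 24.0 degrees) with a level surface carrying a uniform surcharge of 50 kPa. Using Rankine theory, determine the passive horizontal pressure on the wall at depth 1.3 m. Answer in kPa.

K_p = (1 + sin φ)/(1 − sin φ) = 2.371.
σ_v = γz + q = 16.9 × 1.3 + 50 = 71.97 kPa.
σ_h = K_p σ_v = 2.371 × 71.97 = 170.7 kPa.

171 kPa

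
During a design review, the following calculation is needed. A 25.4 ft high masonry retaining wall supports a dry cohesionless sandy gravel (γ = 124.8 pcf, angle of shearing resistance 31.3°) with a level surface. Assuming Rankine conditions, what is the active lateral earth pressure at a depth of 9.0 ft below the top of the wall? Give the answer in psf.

K_a = (1 − sin φ)/(1 + sin φ) = 0.3162.
σ_h = K_a γ z = 0.3162 × 124.8 × 9.0 = 355.2 psf.

355 psf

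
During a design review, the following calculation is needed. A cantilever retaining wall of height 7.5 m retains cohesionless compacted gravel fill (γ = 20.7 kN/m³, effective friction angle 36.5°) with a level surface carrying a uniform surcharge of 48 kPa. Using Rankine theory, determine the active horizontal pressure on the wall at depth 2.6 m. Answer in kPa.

25.9 kPa

K_a = (1 − sin φ)/(1 + sin φ) = 0.2541.
σ_v = γz + q = 20.7 × 2.6 + 48 = 101.8 kPa.
σ_h = K_a σ_v = 0.2541 × 101.8 = 25.87 kPa.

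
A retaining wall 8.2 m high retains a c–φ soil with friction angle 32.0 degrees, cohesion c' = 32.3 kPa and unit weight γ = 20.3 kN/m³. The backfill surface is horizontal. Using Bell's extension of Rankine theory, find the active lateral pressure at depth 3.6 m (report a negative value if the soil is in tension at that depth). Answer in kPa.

-13.4 kPa

K_a = (1 − sin φ)/(1 + sin φ) = 0.3073.
σ_a = K_a γ z − 2c√K_a = 0.3073×20.3×3.6 − 2×32.3×0.5543 = -13.35 kPa.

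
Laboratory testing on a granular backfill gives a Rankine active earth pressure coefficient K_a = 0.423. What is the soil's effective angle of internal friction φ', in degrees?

23.9°

K_a = tan²(45° − φ/2) ⇒ 45° − φ/2 = arctan(√0.423) = 33.04°.
φ = 2(45° − 33.04°) = 23.92°.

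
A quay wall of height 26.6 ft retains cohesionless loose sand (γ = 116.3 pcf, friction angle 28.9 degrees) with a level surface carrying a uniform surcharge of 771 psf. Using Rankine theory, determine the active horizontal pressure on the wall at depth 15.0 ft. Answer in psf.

K_a = (1 − sin φ)/(1 + sin φ) = 0.3484.
σ_v = γz + q = 116.3 × 15.0 + 771 = 2516 psf.
σ_h = K_a σ_v = 0.3484 × 2516 = 876.3 psf.

876 psf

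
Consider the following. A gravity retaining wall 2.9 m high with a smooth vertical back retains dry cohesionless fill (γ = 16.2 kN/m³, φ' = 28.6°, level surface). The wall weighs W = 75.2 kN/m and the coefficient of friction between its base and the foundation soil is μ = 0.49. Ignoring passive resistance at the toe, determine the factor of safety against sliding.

1.53

K_a = tan²(45° − 28.6°/2) = 0.3525.
P_a = ½K_aγH² = 0.5×0.3525×16.2×2.9² = 24.02 kN/m, acting at H/3 = 0.9667 m above the base.
FS_sliding = μW / P_a = 0.49×75.2 / 24.02 = 1.534.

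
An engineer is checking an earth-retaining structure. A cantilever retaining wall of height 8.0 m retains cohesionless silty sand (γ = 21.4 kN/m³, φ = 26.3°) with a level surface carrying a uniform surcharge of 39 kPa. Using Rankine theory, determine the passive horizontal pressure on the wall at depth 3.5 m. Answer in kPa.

295 kPa

K_p = (1 + sin φ)/(1 − sin φ) = 2.591.
σ_v = γz + q = 21.4 × 3.5 + 39 = 113.9 kPa.
σ_h = K_p σ_v = 2.591 × 113.9 = 295.1 kPa.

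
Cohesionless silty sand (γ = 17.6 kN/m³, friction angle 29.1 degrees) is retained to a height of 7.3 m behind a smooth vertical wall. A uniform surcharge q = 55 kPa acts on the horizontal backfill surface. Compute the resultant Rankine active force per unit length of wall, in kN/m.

K_a = tan²(45° − φ/2) = 0.3456.
Soil triangle: ½ K_a γ H² = 0.5×0.3456×17.6×7.3² = 162.1 kN/m.
Surcharge rectangle: K_a q H = 0.3456×55×7.3 = 138.8 kN/m.
Total = 162.1 + 138.8 = 300.8 kN/m.

301 kN/m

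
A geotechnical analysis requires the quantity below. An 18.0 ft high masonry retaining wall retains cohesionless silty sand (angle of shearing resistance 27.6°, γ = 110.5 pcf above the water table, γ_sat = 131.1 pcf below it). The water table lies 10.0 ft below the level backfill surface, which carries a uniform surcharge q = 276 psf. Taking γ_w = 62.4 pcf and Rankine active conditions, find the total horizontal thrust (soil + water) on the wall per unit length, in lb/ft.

9890 lb/ft

K_a = tan²(45° − φ/2) = 0.3668.
γ' = 131.1 − 62.4 = 68.70 pcf. h₂ = H − d_w = 8.0 ft.
σ'_h: at surface K_a·q = 101.2; at WT K_a(q+γd_w) = 506.5; at base K_a(q+γd_w+γ'h₂) = 708.1 psf.
P₁ = ½(101.2+506.5)×10.0 = 3039; P₂ = ½(506.5+708.1)×8.0 = 4858; P_w = ½γ_w h₂² = 1997.
Total = 3039+4858+1997 = 9894 lb/ft.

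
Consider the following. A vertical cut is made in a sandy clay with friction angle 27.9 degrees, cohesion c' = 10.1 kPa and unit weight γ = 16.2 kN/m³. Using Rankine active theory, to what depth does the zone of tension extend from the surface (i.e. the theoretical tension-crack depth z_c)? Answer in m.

K_a = tan²(45° − 27.9°/2) = 0.3625; √K_a = 0.6020.
The active pressure is zero where K_a γ z = 2c√K_a, so z_c = 2c/(γ√K_a) = 2×10.1/(16.2×0.6020) = 2.071 m.

2.07 m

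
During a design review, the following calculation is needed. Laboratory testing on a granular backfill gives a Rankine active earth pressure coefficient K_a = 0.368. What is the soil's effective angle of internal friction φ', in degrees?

27.5°

K_a = tan²(45° − φ/2) ⇒ 45° − φ/2 = arctan(√0.368) = 31.24°.
φ = 2(45° − 31.24°) = 27.52°.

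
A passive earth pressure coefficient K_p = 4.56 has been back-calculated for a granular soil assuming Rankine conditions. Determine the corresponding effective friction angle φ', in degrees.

K_p = (1+sin φ)/(1−sin φ) ⇒ sin φ = (K_p − 1)/(K_p + 1) = 0.6403.
φ = arcsin(0.6403) = 39.81°.

39.8°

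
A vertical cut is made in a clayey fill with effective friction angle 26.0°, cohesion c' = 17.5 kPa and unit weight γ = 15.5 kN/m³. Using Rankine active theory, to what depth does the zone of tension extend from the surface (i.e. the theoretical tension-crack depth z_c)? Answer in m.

3.61 m

K_a = tan²(45° − 26.0°/2) = 0.3905; √K_a = 0.6249.
The active pressure is zero where K_a γ z = 2c√K_a, so z_c = 2c/(γ√K_a) = 2×17.5/(15.5×0.6249) = 3.614 m.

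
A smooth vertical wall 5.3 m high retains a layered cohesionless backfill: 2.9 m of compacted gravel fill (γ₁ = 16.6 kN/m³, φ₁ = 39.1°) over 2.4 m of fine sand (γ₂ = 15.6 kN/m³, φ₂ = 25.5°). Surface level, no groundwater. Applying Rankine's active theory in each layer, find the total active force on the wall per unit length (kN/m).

K_a1 = tan²(45°−39.1°/2) = 0.2265; K_a2 = tan²(45°−25.5°/2) = 0.3981.
Layer 1: σ at base = K_a1 γ₁ h₁ = 10.90 kPa; P₁ = ½×10.90×2.9 = 15.81.
Layer 2: σ_v at top = γ₁h₁ = 48.14; σ_h top = K_a2×48.14 = 19.16; σ_h base = K_a2×(48.14+15.6×2.4) = 34.07.
P₂ = ½(19.16+34.07)×2.4 = 63.88. Total P_a = 15.81+63.88 = 79.69 kN/m.

79.7 kN/m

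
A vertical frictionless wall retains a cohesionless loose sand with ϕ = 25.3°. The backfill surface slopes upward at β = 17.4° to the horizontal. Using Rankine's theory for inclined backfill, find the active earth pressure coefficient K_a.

0.492

K_a = cos β · (cos β − √(cos²β − cos²φ)) / (cos β + √(cos²β − cos²φ)).
cos β = 0.9542, cos φ = 0.9041, √(cos²β − cos²φ) = 0.3053.
K_a = 0.9542 × (0.9542 − 0.3053)/(0.9542 + 0.3053) = 0.4916.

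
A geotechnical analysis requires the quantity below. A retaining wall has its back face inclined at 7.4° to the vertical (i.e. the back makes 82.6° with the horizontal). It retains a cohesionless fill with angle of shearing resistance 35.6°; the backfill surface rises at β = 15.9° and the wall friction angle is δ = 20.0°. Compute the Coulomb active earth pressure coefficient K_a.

0.364

K_a = sin²(α+φ) / [sin²α · sin(α−δ) · (1 + √{sin(φ+δ)sin(φ−β) / (sin(α−δ)sin(α+β))})²].
With α = 82.6°, φ = 35.6°, δ = 20.0°, β = 15.9°: K_a = 0.3642.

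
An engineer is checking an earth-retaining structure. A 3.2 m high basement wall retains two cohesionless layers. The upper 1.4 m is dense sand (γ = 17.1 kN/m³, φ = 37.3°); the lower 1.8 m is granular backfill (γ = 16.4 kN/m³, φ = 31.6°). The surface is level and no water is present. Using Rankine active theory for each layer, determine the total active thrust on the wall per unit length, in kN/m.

K_a1 = tan²(45°−37.3°/2) = 0.2453; K_a2 = tan²(45°−31.6°/2) = 0.3123.
Layer 1: σ at base = K_a1 γ₁ h₁ = 5.873 kPa; P₁ = ½×5.873×1.4 = 4.111.
Layer 2: σ_v at top = γ₁h₁ = 23.94; σ_h top = K_a2×23.94 = 7.478; σ_h base = K_a2×(23.94+16.4×1.8) = 16.70.
P₂ = ½(7.478+16.70)×1.8 = 21.76. Total P_a = 4.111+21.76 = 25.87 kN/m.

25.9 kN/m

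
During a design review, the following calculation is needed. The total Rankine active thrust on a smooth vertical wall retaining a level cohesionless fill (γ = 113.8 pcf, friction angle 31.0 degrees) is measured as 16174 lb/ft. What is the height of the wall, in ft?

29.8 ft

K_a = 0.3201. P_a = ½ K_a γ H² ⇒ H = √(2P_a/(K_a γ)).
H = √(2×16174/(0.3201×113.8)) = 29.80 ft.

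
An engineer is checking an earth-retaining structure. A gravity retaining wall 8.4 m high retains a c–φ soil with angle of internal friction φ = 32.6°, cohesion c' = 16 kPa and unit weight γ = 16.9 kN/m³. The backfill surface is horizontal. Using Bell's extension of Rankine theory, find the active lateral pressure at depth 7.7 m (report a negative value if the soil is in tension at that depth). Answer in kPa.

21.5 kPa

K_a = (1 − sin φ)/(1 + sin φ) = 0.2997.
σ_a = K_a γ z − 2c√K_a = 0.2997×16.9×7.7 − 2×16×0.5475 = 21.49 kPa.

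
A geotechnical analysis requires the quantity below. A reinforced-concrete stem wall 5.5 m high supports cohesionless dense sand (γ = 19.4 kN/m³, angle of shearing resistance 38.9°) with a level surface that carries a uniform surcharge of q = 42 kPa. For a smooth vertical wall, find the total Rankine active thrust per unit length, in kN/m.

K_a = tan²(45° − φ/2) = 0.2285.
Soil triangle: ½ K_a γ H² = 0.5×0.2285×19.4×5.5² = 67.06 kN/m.
Surcharge rectangle: K_a q H = 0.2285×42×5.5 = 52.79 kN/m.
Total = 67.06 + 52.79 = 119.8 kN/m.

120 kN/m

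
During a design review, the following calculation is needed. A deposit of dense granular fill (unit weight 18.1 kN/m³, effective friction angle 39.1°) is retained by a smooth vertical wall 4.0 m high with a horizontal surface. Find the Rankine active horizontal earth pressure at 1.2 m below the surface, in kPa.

K_a = (1 − sin φ)/(1 + sin φ) = 0.2265.
σ_h = K_a γ z = 0.2265 × 18.1 × 1.2 = 4.919 kPa.

4.92 kPa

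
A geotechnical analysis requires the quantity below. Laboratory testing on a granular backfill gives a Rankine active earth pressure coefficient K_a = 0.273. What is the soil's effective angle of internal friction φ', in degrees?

K_a = tan²(45° − φ/2) ⇒ 45° − φ/2 = arctan(√0.273) = 27.59°.
φ = 2(45° − 27.59°) = 34.83°.

34.8°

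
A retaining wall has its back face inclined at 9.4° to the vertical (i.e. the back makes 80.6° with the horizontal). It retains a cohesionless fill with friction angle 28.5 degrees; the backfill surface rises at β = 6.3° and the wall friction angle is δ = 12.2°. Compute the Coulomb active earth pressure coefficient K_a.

0.430

K_a = sin²(α+φ) / [sin²α · sin(α−δ) · (1 + √{sin(φ+δ)sin(φ−β) / (sin(α−δ)sin(α+β))})²].
With α = 80.6°, φ = 28.5°, δ = 12.2°, β = 6.3°: K_a = 0.4298.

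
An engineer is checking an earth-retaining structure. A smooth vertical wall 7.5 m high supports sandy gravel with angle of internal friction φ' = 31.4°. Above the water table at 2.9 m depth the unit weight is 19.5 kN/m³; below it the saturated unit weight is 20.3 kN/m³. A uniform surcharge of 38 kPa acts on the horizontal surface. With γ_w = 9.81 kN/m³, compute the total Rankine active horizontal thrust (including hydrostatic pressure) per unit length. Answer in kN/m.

K_a = tan²(45° − φ/2) = 0.3149.
γ' = 20.3 − 9.81 = 10.49 kN/m³. h₂ = H − d_w = 4.6 m.
σ'_h: at surface K_a·q = 11.97; at WT K_a(q+γd_w) = 29.78; at base K_a(q+γd_w+γ'h₂) = 44.97 kPa.
P₁ = ½(11.97+29.78)×2.9 = 60.53; P₂ = ½(29.78+44.97)×4.6 = 171.9; P_w = ½γ_w h₂² = 103.8.
Total = 60.53+171.9+103.8 = 336.2 kN/m.

336 kN/m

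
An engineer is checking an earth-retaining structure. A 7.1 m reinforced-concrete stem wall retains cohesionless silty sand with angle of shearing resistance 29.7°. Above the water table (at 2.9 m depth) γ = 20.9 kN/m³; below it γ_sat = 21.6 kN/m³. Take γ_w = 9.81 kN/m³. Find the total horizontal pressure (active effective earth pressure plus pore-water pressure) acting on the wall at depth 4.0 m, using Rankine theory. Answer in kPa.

35.6 kPa

K_a = (1 − sin φ)/(1 + sin φ) = 0.3374.
γ' = 21.6 − 9.81 = 11.79 kN/m³.
Effective vertical stress at 4.0 m: σ'_v = 20.9×2.9 + 11.79×1.10 = 73.58 kPa.
σ'_h = K_a σ'_v = 0.3374 × 73.58 = 24.82 kPa; u = γ_w × 1.10 = 10.79 kPa.
Total σ_h = 24.82 + 10.79 = 35.62 kPa.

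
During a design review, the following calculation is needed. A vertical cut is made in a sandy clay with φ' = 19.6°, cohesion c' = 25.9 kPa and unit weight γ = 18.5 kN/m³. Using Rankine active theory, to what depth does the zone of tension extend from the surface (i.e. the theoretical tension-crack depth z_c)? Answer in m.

K_a = tan²(45° − 19.6°/2) = 0.4976; √K_a = 0.7054.
The active pressure is zero where K_a γ z = 2c√K_a, so z_c = 2c/(γ√K_a) = 2×25.9/(18.5×0.7054) = 3.969 m.

3.97 m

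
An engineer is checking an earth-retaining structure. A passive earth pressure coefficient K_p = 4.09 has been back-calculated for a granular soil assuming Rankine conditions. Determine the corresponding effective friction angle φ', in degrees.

K_p = (1+sin φ)/(1−sin φ) ⇒ sin φ = (K_p − 1)/(K_p + 1) = 0.6071.
φ = arcsin(0.6071) = 37.38°.

37.4°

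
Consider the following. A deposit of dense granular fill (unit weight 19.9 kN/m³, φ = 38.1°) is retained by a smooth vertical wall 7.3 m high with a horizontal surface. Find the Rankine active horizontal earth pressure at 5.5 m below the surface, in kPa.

25.9 kPa

K_a = (1 − sin φ)/(1 + sin φ) = 0.2368.
σ_h = K_a γ z = 0.2368 × 19.9 × 5.5 = 25.92 kPa.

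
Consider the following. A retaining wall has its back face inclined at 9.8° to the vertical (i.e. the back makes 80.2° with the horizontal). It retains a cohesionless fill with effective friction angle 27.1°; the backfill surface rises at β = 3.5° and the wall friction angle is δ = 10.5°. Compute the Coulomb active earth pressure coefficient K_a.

K_a = sin²(α+φ) / [sin²α · sin(α−δ) · (1 + √{sin(φ+δ)sin(φ−β) / (sin(α−δ)sin(α+β))})²].
With α = 80.2°, φ = 27.1°, δ = 10.5°, β = 3.5°: K_a = 0.4379.

0.438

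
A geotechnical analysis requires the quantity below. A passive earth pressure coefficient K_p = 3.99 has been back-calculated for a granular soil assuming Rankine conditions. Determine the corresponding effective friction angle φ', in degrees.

K_p = (1+sin φ)/(1−sin φ) ⇒ sin φ = (K_p − 1)/(K_p + 1) = 0.5992.
φ = arcsin(0.5992) = 36.81°.

36.8°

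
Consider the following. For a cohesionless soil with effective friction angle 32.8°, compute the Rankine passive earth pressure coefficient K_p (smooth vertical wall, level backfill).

K_p = (1 + sin φ)/(1 − sin φ) = tan²(45° + 32.8°/2) = 3.364.

3.36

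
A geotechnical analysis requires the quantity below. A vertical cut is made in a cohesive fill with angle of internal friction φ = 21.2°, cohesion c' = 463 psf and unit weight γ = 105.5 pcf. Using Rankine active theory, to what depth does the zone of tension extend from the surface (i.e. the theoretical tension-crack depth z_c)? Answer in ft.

K_a = tan²(45° − 21.2°/2) = 0.4688; √K_a = 0.6847.
The active pressure is zero where K_a γ z = 2c√K_a, so z_c = 2c/(γ√K_a) = 2×463/(105.5×0.6847) = 12.82 ft.

12.8 ft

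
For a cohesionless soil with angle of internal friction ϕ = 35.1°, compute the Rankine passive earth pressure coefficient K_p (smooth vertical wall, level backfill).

3.71

K_p = (1 + sin φ)/(1 − sin φ) = tan²(45° + 35.1°/2) = 3.706.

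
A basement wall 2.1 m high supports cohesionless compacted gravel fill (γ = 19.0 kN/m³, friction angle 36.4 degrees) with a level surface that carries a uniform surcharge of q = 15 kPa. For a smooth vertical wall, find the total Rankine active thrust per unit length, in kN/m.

K_a = tan²(45° − φ/2) = 0.2552.
Soil triangle: ½ K_a γ H² = 0.5×0.2552×19.0×2.1² = 10.69 kN/m.
Surcharge rectangle: K_a q H = 0.2552×15×2.1 = 8.038 kN/m.
Total = 10.69 + 8.038 = 18.73 kN/m.

18.7 kN/m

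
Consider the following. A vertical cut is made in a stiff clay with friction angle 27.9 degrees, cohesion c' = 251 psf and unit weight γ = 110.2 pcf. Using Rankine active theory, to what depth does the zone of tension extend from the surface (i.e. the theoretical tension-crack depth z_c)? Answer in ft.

7.57 ft

K_a = tan²(45° − 27.9°/2) = 0.3625; √K_a = 0.6020.
The active pressure is zero where K_a γ z = 2c√K_a, so z_c = 2c/(γ√K_a) = 2×251/(110.2×0.6020) = 7.566 ft.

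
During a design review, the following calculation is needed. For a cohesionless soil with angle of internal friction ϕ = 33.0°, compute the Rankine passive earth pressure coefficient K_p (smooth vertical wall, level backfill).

K_p = (1 + sin φ)/(1 − sin φ) = tan²(45° + 33.0°/2) = 3.392.

3.39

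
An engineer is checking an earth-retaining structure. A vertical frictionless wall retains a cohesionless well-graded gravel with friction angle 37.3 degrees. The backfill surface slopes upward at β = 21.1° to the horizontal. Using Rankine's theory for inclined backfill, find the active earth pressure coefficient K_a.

0.293

K_a = cos β · (cos β − √(cos²β − cos²φ)) / (cos β + √(cos²β − cos²φ)).
cos β = 0.9330, cos φ = 0.7955, √(cos²β − cos²φ) = 0.4875.
K_a = 0.9330 × (0.9330 − 0.4875)/(0.9330 + 0.4875) = 0.2926.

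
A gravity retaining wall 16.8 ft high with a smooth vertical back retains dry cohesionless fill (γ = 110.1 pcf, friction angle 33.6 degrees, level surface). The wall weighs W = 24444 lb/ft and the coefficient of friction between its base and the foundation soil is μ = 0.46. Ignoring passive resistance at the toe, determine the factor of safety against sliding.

2.52

K_a = tan²(45° − 33.6°/2) = 0.2875.
P_a = ½K_aγH² = 0.5×0.2875×110.1×16.8² = 4467 lb/ft, acting at H/3 = 5.600 ft above the base.
FS_sliding = μW / P_a = 0.46×24444 / 4467 = 2.517.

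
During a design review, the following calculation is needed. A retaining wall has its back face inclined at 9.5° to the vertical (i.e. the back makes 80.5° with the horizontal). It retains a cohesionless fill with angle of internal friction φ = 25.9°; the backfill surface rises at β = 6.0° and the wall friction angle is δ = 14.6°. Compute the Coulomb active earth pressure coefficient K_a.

K_a = sin²(α+φ) / [sin²α · sin(α−δ) · (1 + √{sin(φ+δ)sin(φ−β) / (sin(α−δ)sin(α+β))})²].
With α = 80.5°, φ = 25.9°, δ = 14.6°, β = 6.0°: K_a = 0.4652.

0.465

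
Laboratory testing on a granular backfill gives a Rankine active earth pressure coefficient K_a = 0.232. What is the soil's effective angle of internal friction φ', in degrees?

38.6°

K_a = tan²(45° − φ/2) ⇒ 45° − φ/2 = arctan(√0.232) = 25.72°.
φ = 2(45° − 25.72°) = 38.56°.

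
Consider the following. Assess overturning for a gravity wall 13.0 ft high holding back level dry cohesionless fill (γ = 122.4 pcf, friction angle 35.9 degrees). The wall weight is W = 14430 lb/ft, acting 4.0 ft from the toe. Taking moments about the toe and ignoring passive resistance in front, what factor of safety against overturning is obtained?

4.94

K_a = tan²(45° − 35.9°/2) = 0.2607.
P_a = ½K_aγH² = 0.5×0.2607×122.4×13.0² = 2697 lb/ft, acting at H/3 = 4.333 ft above the base.
Overturning moment M_o = P_a × H/3 = 2697 × 4.333 = 11690.
Resisting moment M_r = W × 4.0 = 14430 × 4.0 = 57720.
FS_overturning = M_r/M_o = 57720/11690 = 4.939.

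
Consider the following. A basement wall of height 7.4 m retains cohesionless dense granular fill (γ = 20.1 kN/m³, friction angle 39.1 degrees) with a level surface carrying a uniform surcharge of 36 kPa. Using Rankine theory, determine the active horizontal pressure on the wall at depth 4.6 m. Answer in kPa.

29.1 kPa

K_a = (1 − sin φ)/(1 + sin φ) = 0.2265.
σ_v = γz + q = 20.1 × 4.6 + 36 = 128.5 kPa.
σ_h = K_a σ_v = 0.2265 × 128.5 = 29.09 kPa.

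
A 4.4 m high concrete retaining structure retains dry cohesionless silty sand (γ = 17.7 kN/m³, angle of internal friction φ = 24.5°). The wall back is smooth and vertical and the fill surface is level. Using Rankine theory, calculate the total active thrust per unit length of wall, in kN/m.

K_a = tan²(45° − φ/2) = 0.4137.
P_a = ½ K_a γ H² = 0.5 × 0.4137 × 17.7 × 4.4² = 70.89 kN/m.

70.9 kN/m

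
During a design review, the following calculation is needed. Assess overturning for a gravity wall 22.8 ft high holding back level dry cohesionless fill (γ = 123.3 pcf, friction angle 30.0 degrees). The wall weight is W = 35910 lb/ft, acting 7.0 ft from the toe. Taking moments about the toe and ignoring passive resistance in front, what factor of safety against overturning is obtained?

K_a = tan²(45° − 30.0°/2) = 0.3333.
P_a = ½K_aγH² = 0.5×0.3333×123.3×22.8² = 10680 lb/ft, acting at H/3 = 7.600 ft above the base.
Overturning moment M_o = P_a × H/3 = 10680 × 7.600 = 81190.
Resisting moment M_r = W × 7.0 = 35910 × 7.0 = 251400.
FS_overturning = M_r/M_o = 251400/81190 = 3.096.

3.10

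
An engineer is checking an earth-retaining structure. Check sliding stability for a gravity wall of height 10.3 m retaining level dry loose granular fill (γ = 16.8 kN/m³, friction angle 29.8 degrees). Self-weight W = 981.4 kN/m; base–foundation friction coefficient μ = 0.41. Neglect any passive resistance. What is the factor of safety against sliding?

K_a = tan²(45° − 29.8°/2) = 0.3360.
P_a = ½K_aγH² = 0.5×0.3360×16.8×10.3² = 299.5 kN/m, acting at H/3 = 3.433 m above the base.
FS_sliding = μW / P_a = 0.41×981.4 / 299.5 = 1.344.

1.34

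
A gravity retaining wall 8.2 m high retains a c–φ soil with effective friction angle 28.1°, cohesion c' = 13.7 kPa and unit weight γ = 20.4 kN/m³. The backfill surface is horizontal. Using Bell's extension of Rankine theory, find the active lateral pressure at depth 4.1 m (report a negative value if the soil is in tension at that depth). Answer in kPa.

K_a = (1 − sin φ)/(1 + sin φ) = 0.3596.
σ_a = K_a γ z − 2c√K_a = 0.3596×20.4×4.1 − 2×13.7×0.5997 = 13.65 kPa.

13.6 kPa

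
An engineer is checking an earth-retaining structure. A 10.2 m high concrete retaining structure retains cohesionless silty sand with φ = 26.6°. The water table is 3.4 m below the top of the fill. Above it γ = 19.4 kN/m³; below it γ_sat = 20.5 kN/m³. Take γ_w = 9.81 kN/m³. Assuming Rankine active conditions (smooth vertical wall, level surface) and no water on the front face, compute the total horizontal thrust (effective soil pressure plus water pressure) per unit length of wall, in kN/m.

K_a = tan²(45° − φ/2) = 0.3814.
γ' = 20.5 − 9.81 = 10.69 kN/m³. Depth below WT = 6.8 m.
σ'_h at WT = K_a γ d_w = 25.16 kPa; at base = 25.16 + K_a γ' × 6.8 = 52.89 kPa.
P₁ (0–3.4 m) = ½×25.16×3.4 = 42.77. P₂ (3.4–10.2 m) = ½(25.16+52.89)×6.8 = 265.4.
P_w = ½ γ_w h₂² = 0.5×9.81×6.8² = 226.8. Total = 42.77+265.4+226.8 = 534.9 kN/m.

535 kN/m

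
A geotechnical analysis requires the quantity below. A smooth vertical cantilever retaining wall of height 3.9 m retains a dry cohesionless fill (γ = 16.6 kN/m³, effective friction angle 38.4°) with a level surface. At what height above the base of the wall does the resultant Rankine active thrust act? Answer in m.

K_a = 0.2337.
The pressure distribution is triangular, so the resultant acts at H/3 above the base = 3.9/3 = 1.300 m.

1.30 m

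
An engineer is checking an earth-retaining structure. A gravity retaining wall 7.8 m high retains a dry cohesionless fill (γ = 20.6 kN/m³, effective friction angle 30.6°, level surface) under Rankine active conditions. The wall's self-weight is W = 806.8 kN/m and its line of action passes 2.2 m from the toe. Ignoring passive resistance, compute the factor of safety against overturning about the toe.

3.35

K_a = tan²(45° − 30.6°/2) = 0.3253.
P_a = ½K_aγH² = 0.5×0.3253×20.6×7.8² = 203.9 kN/m, acting at H/3 = 2.600 m above the base.
Overturning moment M_o = P_a × H/3 = 203.9 × 2.600 = 530.1.
Resisting moment M_r = W × 2.2 = 806.8 × 2.2 = 1775.
FS_overturning = M_r/M_o = 1775/530.1 = 3.348.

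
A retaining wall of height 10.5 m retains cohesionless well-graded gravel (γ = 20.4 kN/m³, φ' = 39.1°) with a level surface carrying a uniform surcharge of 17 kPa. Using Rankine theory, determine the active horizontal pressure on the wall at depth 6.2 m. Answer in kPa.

K_a = (1 − sin φ)/(1 + sin φ) = 0.2265.
σ_v = γz + q = 20.4 × 6.2 + 17 = 143.5 kPa.
σ_h = K_a σ_v = 0.2265 × 143.5 = 32.50 kPa.

32.5 kPa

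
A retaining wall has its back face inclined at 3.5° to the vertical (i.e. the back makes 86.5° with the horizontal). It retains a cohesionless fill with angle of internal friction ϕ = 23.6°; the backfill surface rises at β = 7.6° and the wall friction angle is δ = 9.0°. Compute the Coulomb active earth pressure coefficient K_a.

0.469

K_a = sin²(α+φ) / [sin²α · sin(α−δ) · (1 + √{sin(φ+δ)sin(φ−β) / (sin(α−δ)sin(α+β))})²].
With α = 86.5°, φ = 23.6°, δ = 9.0°, β = 7.6°: K_a = 0.4689.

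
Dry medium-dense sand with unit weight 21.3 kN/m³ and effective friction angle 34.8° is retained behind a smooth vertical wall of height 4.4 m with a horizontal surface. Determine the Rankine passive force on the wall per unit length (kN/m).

754 kN/m

K_p = tan²(45° + φ/2) = 3.659.
P_p = ½ K_p γ H² = 0.5 × 3.659 × 21.3 × 4.4² = 754.4 kN/m.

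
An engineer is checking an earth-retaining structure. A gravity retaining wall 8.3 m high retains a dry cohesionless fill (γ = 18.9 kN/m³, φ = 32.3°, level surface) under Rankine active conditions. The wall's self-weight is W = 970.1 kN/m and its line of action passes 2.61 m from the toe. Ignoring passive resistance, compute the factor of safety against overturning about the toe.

K_a = tan²(45° − 32.3°/2) = 0.3035.
P_a = ½K_aγH² = 0.5×0.3035×18.9×8.3² = 197.6 kN/m, acting at H/3 = 2.767 m above the base.
Overturning moment M_o = P_a × H/3 = 197.6 × 2.767 = 546.6.
Resisting moment M_r = W × 2.61 = 970.1 × 2.61 = 2532.
FS_overturning = M_r/M_o = 2532/546.6 = 4.632.

4.63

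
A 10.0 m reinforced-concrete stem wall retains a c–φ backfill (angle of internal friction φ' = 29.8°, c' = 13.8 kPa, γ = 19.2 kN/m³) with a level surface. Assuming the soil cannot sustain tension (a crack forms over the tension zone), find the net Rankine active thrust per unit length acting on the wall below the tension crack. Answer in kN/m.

182 kN/m

K_a = 0.3360; √K_a = 0.5797.
Tension-crack depth z_c = 2c/(γ√K_a) = 2×13.8/(19.2×0.5797) = 2.480 m.
σ_a at base = K_a γ H − 2c√K_a = 0.3360×19.2×10.0 − 2×13.8×0.5797 = 48.52 kPa.
P_a = ½ × 48.52 × (H − z_c) = 0.5×48.52×7.520 = 182.4 kN/m.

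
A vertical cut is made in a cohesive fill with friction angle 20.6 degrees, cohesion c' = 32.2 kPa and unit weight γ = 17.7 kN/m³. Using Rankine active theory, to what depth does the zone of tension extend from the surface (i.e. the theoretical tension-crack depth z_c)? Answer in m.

K_a = tan²(45° − 20.6°/2) = 0.4795; √K_a = 0.6924.
The active pressure is zero where K_a γ z = 2c√K_a, so z_c = 2c/(γ√K_a) = 2×32.2/(17.7×0.6924) = 5.255 m.

5.25 m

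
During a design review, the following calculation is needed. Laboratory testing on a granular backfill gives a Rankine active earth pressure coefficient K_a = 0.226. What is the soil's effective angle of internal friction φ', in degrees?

K_a = tan²(45° − φ/2) ⇒ 45° − φ/2 = arctan(√0.226) = 25.43°.
φ = 2(45° − 25.43°) = 39.15°.

39.1°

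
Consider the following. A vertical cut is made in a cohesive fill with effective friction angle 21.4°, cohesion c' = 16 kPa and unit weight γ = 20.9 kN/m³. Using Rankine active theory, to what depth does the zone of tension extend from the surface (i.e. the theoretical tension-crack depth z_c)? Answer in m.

K_a = tan²(45° − 21.4°/2) = 0.4653; √K_a = 0.6822.
The active pressure is zero where K_a γ z = 2c√K_a, so z_c = 2c/(γ√K_a) = 2×16/(20.9×0.6822) = 2.245 m.

2.24 m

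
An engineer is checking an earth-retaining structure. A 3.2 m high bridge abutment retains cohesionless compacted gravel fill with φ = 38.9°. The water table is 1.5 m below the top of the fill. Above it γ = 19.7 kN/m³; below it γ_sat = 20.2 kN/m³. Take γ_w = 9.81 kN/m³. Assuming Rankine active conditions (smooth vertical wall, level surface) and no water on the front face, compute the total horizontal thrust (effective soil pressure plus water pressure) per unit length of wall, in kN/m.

34.2 kN/m

K_a = tan²(45° − φ/2) = 0.2285.
γ' = 20.2 − 9.81 = 10.39 kN/m³. Depth below WT = 1.7 m.
σ'_h at WT = K_a γ d_w = 6.753 kPa; at base = 6.753 + K_a γ' × 1.7 = 10.79 kPa.
P₁ (0–1.5 m) = ½×6.753×1.5 = 5.065. P₂ (1.5–3.2 m) = ½(6.753+10.79)×1.7 = 14.91.
P_w = ½ γ_w h₂² = 0.5×9.81×1.7² = 14.18. Total = 5.065+14.91+14.18 = 34.15 kN/m.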